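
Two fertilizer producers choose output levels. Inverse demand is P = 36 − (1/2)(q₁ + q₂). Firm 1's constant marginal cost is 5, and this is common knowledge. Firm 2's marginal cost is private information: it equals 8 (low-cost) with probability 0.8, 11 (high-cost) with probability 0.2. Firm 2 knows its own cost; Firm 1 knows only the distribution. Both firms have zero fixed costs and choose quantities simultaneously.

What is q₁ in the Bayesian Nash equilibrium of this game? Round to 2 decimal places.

Each type of Firm 2 best-responds to q₁; Firm 1 best-responds to the expected q₂ over Firm 2's types.
Firm 2 with cost c maximizes (36 − (1/2)(q₁+q₂) − c)·q₂, giving q₂(c) = (36 − c − (1/2)q₁).
E[c₂] = 0.8·8 + 0.2·11 = 8.6
Firm 1's FOC against E[q₂] yields q₁ = (36 − 2·5 + E[c₂])/(3/2) = (36 − 10 + 8.6)/(3/2) = 23.0667.

23.07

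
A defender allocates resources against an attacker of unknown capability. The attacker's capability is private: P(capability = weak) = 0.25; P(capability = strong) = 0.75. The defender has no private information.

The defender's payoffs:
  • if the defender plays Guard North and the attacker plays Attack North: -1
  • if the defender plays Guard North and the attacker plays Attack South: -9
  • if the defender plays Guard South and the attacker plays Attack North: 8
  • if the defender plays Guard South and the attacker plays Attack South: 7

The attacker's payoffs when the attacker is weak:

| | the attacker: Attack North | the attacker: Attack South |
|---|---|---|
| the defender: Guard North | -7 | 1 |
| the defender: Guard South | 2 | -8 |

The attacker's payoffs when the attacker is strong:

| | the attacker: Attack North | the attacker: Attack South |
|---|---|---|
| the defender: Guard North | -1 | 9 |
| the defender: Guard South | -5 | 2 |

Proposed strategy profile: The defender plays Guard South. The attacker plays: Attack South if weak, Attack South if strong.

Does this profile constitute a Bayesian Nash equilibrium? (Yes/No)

A profile is a BNE iff every type of every player is best-responding given beliefs about the other side.
The defender plays Guard South: E[Guard South] = 0.25·(7) + 0.75·(7) = 7; E[Guard North] = -9. Best-responding. ✓
The attacker (capability weak), facing Guard South: Attack North gives 2, Attack South gives -8. Proposed Attack South is not best — profitable deviation exists. ✗
The attacker (capability strong), facing Guard South: Attack North gives -5, Attack South gives 2. Proposed Attack South is best. ✓

No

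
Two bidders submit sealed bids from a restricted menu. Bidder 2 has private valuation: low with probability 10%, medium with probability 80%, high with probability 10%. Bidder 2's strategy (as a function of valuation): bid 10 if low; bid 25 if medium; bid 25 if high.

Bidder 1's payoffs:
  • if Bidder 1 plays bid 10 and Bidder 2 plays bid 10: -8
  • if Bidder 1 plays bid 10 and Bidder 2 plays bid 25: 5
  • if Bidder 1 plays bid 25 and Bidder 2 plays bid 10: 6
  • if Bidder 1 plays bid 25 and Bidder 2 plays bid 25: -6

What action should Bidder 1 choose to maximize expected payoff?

Compute Bidder 1's expected payoff for each action, taking the expectation over Bidder 2's type.
E[bid 10] = 0.1·(-8) + 0.8·(5) + 0.1·(5) = 3.7
E[bid 25] = 0.1·(6) + 0.8·(-6) + 0.1·(-6) = -4.8
Best response: bid 10 (3.7 is the largest).

bid 10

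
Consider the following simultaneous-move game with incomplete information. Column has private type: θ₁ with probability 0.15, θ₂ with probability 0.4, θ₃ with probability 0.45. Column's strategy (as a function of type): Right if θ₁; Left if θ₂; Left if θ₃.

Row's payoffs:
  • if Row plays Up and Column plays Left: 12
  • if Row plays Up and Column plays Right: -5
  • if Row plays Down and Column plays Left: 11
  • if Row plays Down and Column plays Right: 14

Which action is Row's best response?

E[Up] = 0.15·(-5) + 0.4·(12) + 0.45·(12) = 9.45
E[Down] = 0.15·(14) + 0.4·(11) + 0.45·(11) = 11.45
Best response: Down (11.45 is the largest).

Down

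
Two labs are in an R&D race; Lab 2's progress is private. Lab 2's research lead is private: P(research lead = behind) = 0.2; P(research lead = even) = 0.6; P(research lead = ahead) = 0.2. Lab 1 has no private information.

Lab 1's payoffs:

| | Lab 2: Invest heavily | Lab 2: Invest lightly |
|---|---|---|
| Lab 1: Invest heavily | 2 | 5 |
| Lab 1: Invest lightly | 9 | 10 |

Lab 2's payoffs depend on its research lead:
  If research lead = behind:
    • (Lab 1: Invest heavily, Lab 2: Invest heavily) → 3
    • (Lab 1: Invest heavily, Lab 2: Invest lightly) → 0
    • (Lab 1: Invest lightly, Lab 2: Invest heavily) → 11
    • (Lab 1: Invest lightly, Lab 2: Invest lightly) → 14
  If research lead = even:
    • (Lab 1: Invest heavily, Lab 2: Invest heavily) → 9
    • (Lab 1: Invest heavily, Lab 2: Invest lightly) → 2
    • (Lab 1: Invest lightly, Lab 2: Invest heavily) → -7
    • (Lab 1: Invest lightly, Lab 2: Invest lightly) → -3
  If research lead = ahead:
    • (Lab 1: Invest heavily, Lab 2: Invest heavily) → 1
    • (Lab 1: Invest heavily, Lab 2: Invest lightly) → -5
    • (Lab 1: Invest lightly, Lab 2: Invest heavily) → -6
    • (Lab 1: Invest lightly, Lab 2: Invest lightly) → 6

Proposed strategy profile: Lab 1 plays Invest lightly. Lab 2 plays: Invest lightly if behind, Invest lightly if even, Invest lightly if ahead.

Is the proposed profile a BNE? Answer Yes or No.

Lab 1 plays Invest lightly: E[Invest lightly] = 0.2·(10) + 0.6·(10) + 0.2·(10) = 10; E[Invest heavily] = 5. Best-responding. ✓
Lab 2 (research lead behind), facing Invest lightly: Invest heavily gives 11, Invest lightly gives 14. Proposed Invest lightly is best. ✓
Lab 2 (research lead even), facing Invest lightly: Invest heavily gives -7, Invest lightly gives -3. Proposed Invest lightly is best. ✓
Lab 2 (research lead ahead), facing Invest lightly: Invest heavily gives -6, Invest lightly gives 6. Proposed Invest lightly is best. ✓

Yes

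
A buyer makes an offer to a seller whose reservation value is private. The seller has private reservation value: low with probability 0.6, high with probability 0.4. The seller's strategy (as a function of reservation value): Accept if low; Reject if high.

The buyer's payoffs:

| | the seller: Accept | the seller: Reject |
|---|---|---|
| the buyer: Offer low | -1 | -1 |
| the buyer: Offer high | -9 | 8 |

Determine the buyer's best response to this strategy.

Offer low

E[Offer low] = 0.6·(-1) + 0.4·(-1) = -1
E[Offer high] = 0.6·(-9) + 0.4·(8) = -2.2
Best response: Offer low (-1 is the largest).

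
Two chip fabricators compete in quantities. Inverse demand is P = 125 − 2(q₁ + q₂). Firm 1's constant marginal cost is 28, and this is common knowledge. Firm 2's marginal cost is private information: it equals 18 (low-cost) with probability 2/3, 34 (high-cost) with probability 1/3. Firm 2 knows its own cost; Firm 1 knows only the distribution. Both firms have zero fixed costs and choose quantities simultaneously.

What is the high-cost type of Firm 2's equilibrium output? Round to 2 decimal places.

Type-c best response for Firm 2: q₂(c) = (125 − c)/4 − q₁/2.
Firm 1 maximizes expected profit; its first-order condition is 125 − 4q₁ − 2E[q₂] − 28 = 0.
Substituting E[q₂] and solving: E[c₂] = 23.3333, so q₁ = (125 − 2·28 + 23.3333)/6 = 15.3889.
q₂(high-cost) = (125 − 34 − 2·15.3889)/4 = 15.0556.

15.06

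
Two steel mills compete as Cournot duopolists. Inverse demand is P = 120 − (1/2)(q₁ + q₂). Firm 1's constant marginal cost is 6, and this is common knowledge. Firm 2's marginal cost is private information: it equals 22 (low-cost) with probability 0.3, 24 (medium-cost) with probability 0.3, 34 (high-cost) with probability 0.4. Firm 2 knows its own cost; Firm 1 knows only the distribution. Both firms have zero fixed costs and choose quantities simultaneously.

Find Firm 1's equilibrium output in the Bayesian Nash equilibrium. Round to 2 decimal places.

90.27

Type-c best response for Firm 2: q₂(c) = (120 − c) − q₁/2.
Firm 1 maximizes expected profit; its first-order condition is 120 − q₁ − (1/2)E[q₂] − 6 = 0.
Substituting E[q₂] and solving: E[c₂] = 27.4, so q₁ = (120 − 2·6 + 27.4)/(3/2) = 90.2667.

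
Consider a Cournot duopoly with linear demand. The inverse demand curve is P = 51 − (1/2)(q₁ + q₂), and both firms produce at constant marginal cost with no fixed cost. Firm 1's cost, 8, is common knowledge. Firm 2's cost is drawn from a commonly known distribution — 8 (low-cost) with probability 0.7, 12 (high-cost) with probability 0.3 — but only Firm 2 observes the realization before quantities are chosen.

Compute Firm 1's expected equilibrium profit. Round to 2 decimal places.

434.14

Type-c best response for Firm 2: q₂(c) = (51 − c) − q₁/2.
Firm 1 maximizes expected profit; its first-order condition is 51 − q₁ − (1/2)E[q₂] − 8 = 0.
Substituting E[q₂] and solving: E[c₂] = 9.2, so q₁ = (51 − 2·8 + 9.2)/(3/2) = 29.4667.
E[P] = 51 − (1/2)·(q₁ + E[q₂]) = 22.7333; Firm 1's expected profit = (E[P] − 8)·q₁ = (22.7333 − 8)·29.4667 = 434.142.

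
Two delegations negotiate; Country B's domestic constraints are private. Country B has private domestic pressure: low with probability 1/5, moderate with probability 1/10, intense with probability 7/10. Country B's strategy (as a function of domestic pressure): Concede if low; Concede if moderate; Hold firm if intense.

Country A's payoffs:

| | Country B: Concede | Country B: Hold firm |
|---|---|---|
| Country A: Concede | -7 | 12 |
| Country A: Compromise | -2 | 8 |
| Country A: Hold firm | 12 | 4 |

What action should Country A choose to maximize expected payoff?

Compute Country A's expected payoff for each action, taking the expectation over Country B's type.
E[Concede] = 1/5·(-7) + 1/10·(-7) + 7/10·(12) = 63/10
E[Compromise] = 1/5·(-2) + 1/10·(-2) + 7/10·(8) = 5
E[Hold firm] = 1/5·(12) + 1/10·(12) + 7/10·(4) = 32/5
Best response: Hold firm (32/5 is the largest).

Hold firm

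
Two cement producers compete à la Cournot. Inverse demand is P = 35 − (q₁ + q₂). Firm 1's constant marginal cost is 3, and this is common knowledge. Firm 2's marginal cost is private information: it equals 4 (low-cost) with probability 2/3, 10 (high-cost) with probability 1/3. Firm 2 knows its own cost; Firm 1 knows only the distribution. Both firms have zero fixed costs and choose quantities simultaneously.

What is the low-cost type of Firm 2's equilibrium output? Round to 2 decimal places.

Firm 2 with cost c maximizes (35 − (q₁+q₂) − c)·q₂, giving q₂(c) = (35 − c − q₁)/2.
E[c₂] = 2/3·4 + 1/3·10 = 6
Firm 1's FOC against E[q₂] yields q₁ = (35 − 2·3 + E[c₂])/3 = (35 − 6 + 6)/3 = 11.6667.
q₂(low-cost) = (35 − 4 − 11.6667)/2 = 9.66667.

9.67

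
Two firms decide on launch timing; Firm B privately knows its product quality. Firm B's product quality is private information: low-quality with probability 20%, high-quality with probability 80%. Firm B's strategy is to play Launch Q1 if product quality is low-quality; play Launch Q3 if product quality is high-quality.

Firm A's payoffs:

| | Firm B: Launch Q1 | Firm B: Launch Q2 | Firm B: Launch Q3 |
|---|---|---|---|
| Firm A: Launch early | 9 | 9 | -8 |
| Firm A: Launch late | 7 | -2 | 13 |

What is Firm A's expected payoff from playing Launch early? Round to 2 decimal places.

-4.60

E[Launch early] = 0.2·9 + 0.8·(-8) = 1.8 + (-6.4) = -4.6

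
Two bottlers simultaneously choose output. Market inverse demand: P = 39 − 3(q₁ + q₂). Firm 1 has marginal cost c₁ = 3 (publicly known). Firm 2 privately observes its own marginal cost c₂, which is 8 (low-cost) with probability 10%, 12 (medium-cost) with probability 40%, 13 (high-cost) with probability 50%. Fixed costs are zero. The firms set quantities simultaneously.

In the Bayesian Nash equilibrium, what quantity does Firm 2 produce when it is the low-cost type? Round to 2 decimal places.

2.66

Firm 2 with cost c maximizes (39 − 3(q₁+q₂) − c)·q₂, giving q₂(c) = (39 − c − 3q₁)/6.
E[c₂] = 0.1·8 + 0.4·12 + 0.5·13 = 12.1
Firm 1's FOC against E[q₂] yields q₁ = (39 − 2·3 + E[c₂])/9 = (39 − 6 + 12.1)/9 = 5.01111.
q₂(low-cost) = (39 − 8 − 3·5.01111)/6 = 2.66111.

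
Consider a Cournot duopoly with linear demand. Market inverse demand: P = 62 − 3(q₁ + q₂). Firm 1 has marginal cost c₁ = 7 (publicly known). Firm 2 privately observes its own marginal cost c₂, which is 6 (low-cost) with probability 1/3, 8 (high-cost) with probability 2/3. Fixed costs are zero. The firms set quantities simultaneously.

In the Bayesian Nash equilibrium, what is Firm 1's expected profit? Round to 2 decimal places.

Type-c best response for Firm 2: q₂(c) = (62 − c)/6 − q₁/2.
Firm 1 maximizes expected profit; its first-order condition is 62 − 6q₁ − 3E[q₂] − 7 = 0.
Substituting E[q₂] and solving: E[c₂] = 7.33333, so q₁ = (62 − 2·7 + 7.33333)/9 = 6.14815.
E[P] = 62 − 3·(q₁ + E[q₂]) = 25.4444; Firm 1's expected profit = (E[P] − 7)·q₁ = (25.4444 − 7)·6.14815 = 113.399.

113.40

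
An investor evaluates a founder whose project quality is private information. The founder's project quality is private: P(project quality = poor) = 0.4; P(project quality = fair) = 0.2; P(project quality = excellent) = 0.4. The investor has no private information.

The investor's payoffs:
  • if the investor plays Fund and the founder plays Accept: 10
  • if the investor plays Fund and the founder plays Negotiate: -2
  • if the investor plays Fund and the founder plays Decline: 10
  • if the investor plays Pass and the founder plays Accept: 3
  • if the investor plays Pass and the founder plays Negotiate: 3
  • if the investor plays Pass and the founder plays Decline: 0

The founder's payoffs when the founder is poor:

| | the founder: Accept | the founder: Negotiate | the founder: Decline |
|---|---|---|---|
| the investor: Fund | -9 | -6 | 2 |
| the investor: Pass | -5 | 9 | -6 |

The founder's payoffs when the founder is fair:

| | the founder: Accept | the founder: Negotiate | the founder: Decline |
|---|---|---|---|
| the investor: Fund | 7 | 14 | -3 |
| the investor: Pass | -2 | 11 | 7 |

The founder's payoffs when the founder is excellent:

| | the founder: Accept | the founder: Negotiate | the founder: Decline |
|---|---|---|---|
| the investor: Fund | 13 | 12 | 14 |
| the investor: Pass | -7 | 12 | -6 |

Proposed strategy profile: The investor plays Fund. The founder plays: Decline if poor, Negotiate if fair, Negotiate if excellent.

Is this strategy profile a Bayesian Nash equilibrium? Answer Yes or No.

The investor plays Fund: E[Fund] = 0.4·(10) + 0.2·(-2) + 0.4·(-2) = 2.8; E[Pass] = 1.8. Best-responding. ✓
The founder (project quality poor), facing Fund: Accept gives -9, Negotiate gives -6, Decline gives 2. Proposed Decline is best. ✓
The founder (project quality fair), facing Fund: Accept gives 7, Negotiate gives 14, Decline gives -3. Proposed Negotiate is best. ✓
The founder (project quality excellent), facing Fund: Accept gives 13, Negotiate gives 12, Decline gives 14. Proposed Negotiate is not best — profitable deviation exists. ✗

No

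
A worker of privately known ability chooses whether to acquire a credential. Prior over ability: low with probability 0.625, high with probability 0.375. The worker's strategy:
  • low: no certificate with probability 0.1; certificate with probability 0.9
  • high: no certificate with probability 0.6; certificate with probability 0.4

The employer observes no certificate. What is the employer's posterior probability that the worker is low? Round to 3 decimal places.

P(no certificate) = 0.625·0.1 + 0.375·0.6 = 0.2875
P(low | no certificate) = (0.625·0.1) / 0.2875 = 0.0625 / 0.2875 = 0.217391

0.217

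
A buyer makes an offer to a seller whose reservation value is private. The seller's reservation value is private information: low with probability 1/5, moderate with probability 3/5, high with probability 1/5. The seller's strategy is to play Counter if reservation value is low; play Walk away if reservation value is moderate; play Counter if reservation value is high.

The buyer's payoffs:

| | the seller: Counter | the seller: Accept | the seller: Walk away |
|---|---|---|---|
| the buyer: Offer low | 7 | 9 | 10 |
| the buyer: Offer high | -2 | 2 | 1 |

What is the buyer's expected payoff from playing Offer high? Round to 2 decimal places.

Take the expectation over the seller's reservation value, weighting each type's action by its prior probability.
E[Offer high] = 1/5·(-2) + 3/5·1 + 1/5·(-2) = (-2/5) + 3/5 + (-2/5) = -1/5

-0.20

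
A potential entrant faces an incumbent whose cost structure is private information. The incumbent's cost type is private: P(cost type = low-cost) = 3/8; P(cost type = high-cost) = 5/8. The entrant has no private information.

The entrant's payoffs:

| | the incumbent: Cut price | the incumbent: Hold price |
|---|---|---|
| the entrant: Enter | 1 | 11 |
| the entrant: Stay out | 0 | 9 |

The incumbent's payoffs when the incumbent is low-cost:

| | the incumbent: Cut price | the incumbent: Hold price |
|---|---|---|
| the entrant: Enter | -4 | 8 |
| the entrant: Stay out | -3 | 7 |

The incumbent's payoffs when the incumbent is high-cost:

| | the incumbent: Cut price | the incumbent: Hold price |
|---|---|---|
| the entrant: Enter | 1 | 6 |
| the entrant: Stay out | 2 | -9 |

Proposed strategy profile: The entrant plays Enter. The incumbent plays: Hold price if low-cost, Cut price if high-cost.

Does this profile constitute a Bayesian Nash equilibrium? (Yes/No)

No

A profile is a BNE iff every type of every player is best-responding given beliefs about the other side.
The entrant plays Enter: E[Enter] = 3/8·(11) + 5/8·(1) = 19/4; E[Stay out] = 27/8. Best-responding. ✓
The incumbent (cost type low-cost), facing Enter: Cut price gives -4, Hold price gives 8. Proposed Hold price is best. ✓
The incumbent (cost type high-cost), facing Enter: Cut price gives 1, Hold price gives 6. Proposed Cut price is not best — profitable deviation exists. ✗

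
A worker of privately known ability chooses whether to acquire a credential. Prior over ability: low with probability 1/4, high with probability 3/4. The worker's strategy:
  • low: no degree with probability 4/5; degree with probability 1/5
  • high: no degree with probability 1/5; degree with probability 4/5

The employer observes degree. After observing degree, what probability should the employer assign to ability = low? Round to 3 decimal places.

0.077

P(degree) = (1/4)·(1/5) + (3/4)·(4/5) = 13/20
P(low | degree) = ((1/4)·(1/5)) / (13/20) = (1/20) / (13/20) = 1/13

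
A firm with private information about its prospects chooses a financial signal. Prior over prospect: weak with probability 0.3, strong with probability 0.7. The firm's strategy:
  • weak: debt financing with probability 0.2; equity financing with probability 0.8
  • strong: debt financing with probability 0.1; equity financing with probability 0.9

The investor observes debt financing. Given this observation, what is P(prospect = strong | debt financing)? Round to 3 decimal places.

0.538

P(debt financing) = 0.3·0.2 + 0.7·0.1 = 0.13
P(strong | debt financing) = (0.7·0.1) / 0.13 = 0.07 / 0.13 = 0.538462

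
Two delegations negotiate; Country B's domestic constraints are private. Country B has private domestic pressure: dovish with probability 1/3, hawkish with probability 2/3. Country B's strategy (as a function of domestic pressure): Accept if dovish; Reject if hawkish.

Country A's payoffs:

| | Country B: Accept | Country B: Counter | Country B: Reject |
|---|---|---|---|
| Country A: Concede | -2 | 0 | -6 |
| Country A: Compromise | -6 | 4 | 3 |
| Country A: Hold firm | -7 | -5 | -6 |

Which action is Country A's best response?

Compromise

E[Concede] = 1/3·(-2) + 2/3·(-6) = -14/3
E[Compromise] = 1/3·(-6) + 2/3·(3) = 0
E[Hold firm] = 1/3·(-7) + 2/3·(-6) = -19/3
Best response: Compromise (0 is the largest).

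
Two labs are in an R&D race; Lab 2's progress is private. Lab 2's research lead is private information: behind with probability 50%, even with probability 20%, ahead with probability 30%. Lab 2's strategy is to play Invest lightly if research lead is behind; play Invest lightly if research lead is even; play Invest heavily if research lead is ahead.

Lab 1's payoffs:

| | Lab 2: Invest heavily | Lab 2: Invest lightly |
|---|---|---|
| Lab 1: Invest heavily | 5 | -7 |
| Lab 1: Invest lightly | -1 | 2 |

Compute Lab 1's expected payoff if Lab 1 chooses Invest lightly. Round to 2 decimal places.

E[Invest lightly] = 0.5·2 + 0.2·2 + 0.3·(-1) = 1 + 0.4 + (-0.3) = 1.1

1.10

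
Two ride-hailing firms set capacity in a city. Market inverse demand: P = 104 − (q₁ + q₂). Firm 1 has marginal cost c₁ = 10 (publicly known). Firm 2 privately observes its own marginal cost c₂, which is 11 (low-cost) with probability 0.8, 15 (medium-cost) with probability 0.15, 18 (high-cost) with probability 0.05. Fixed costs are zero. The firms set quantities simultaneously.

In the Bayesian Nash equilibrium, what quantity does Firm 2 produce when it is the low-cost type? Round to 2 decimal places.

30.51

Firm 2 with cost c maximizes (104 − (q₁+q₂) − c)·q₂, giving q₂(c) = (104 − c − q₁)/2.
E[c₂] = 0.8·11 + 0.15·15 + 0.05·18 = 11.95
Firm 1's FOC against E[q₂] yields q₁ = (104 − 2·10 + E[c₂])/3 = (104 − 20 + 11.95)/3 = 31.9833.
q₂(low-cost) = (104 − 11 − 31.9833)/2 = 30.5083.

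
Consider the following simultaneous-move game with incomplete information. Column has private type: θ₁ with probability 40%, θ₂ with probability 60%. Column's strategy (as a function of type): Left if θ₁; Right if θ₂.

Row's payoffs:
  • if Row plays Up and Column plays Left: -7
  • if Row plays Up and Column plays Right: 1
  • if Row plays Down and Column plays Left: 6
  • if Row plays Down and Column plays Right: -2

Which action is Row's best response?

Down

E[Up] = 0.4·(-7) + 0.6·(1) = -2.2
E[Down] = 0.4·(6) + 0.6·(-2) = 1.2
Best response: Down (1.2 is the largest).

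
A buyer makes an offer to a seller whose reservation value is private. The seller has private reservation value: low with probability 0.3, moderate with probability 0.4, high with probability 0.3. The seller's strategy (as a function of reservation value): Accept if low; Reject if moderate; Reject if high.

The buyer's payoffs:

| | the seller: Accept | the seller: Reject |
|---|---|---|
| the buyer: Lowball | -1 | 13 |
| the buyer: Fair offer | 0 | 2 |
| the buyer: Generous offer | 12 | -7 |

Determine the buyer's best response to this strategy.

E[Lowball] = 0.3·(-1) + 0.4·(13) + 0.3·(13) = 8.8
E[Fair offer] = 0.3·(0) + 0.4·(2) + 0.3·(2) = 1.4
E[Generous offer] = 0.3·(12) + 0.4·(-7) + 0.3·(-7) = -1.3
Best response: Lowball (8.8 is the largest).

Lowball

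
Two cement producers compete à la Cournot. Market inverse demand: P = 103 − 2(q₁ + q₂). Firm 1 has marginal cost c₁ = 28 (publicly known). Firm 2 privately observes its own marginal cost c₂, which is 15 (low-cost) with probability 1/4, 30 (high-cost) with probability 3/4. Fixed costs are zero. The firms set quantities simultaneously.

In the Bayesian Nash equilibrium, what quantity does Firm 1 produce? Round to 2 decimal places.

Type-c best response for Firm 2: q₂(c) = (103 − c)/4 − q₁/2.
Firm 1 maximizes expected profit; its first-order condition is 103 − 4q₁ − 2E[q₂] − 28 = 0.
Substituting E[q₂] and solving: E[c₂] = 26.25, so q₁ = (103 − 2·28 + 26.25)/6 = 12.2083.

12.21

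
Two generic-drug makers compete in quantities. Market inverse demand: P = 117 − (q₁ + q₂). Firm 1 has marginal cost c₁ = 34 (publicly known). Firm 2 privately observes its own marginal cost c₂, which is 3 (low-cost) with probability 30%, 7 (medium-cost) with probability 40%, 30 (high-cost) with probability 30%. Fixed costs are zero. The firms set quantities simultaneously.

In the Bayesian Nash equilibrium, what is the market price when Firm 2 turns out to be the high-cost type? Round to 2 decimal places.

Each type of Firm 2 best-responds to q₁; Firm 1 best-responds to the expected q₂ over Firm 2's types.
Firm 2 with cost c maximizes (117 − (q₁+q₂) − c)·q₂, giving q₂(c) = (117 − c − q₁)/2.
E[c₂] = 0.3·3 + 0.4·7 + 0.3·30 = 12.7
Firm 1's FOC against E[q₂] yields q₁ = (117 − 2·34 + E[c₂])/3 = (117 − 68 + 12.7)/3 = 20.5667.
q₂(high-cost) = 33.2167, so P = 117 − (20.5667 + 33.2167) = 63.2167.

63.22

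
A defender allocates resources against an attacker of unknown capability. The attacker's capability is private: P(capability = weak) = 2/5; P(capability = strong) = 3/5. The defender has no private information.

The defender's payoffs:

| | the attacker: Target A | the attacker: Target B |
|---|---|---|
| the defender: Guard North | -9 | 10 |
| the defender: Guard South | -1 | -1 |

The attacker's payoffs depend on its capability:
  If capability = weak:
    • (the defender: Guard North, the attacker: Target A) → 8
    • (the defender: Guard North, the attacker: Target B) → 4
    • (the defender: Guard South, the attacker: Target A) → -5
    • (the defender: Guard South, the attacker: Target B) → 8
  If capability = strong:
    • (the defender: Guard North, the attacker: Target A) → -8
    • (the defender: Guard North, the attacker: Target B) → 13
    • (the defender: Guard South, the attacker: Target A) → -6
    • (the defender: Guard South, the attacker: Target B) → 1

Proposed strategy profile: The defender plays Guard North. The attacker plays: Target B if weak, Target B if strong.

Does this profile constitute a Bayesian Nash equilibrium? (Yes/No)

The defender plays Guard North: E[Guard North] = 2/5·(10) + 3/5·(10) = 10; E[Guard South] = -1. Best-responding. ✓
The attacker (capability weak), facing Guard North: Target A gives 8, Target B gives 4. Proposed Target B is not best — profitable deviation exists. ✗
The attacker (capability strong), facing Guard North: Target A gives -8, Target B gives 13. Proposed Target B is best. ✓

No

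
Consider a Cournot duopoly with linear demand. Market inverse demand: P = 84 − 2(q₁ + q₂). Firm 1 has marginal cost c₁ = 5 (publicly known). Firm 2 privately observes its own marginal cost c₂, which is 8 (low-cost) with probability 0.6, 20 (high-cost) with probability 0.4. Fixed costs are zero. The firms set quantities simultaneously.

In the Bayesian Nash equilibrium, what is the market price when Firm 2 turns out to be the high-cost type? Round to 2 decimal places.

37.53

Firm 2 with cost c maximizes (84 − 2(q₁+q₂) − c)·q₂, giving q₂(c) = (84 − c − 2q₁)/4.
E[c₂] = 0.6·8 + 0.4·20 = 12.8
Firm 1's FOC against E[q₂] yields q₁ = (84 − 2·5 + E[c₂])/6 = (84 − 10 + 12.8)/6 = 14.4667.
q₂(high-cost) = 8.76667, so P = 84 − 2·(14.4667 + 8.76667) = 37.5333.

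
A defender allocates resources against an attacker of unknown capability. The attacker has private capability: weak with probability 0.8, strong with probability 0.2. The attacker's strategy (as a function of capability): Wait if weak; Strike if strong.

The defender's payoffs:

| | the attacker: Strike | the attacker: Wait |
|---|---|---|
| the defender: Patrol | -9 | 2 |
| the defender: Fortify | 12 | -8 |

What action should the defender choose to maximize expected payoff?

E[Patrol] = 0.8·(2) + 0.2·(-9) = -0.2
E[Fortify] = 0.8·(-8) + 0.2·(12) = -4
Best response: Patrol (-0.2 is the largest).

Patrol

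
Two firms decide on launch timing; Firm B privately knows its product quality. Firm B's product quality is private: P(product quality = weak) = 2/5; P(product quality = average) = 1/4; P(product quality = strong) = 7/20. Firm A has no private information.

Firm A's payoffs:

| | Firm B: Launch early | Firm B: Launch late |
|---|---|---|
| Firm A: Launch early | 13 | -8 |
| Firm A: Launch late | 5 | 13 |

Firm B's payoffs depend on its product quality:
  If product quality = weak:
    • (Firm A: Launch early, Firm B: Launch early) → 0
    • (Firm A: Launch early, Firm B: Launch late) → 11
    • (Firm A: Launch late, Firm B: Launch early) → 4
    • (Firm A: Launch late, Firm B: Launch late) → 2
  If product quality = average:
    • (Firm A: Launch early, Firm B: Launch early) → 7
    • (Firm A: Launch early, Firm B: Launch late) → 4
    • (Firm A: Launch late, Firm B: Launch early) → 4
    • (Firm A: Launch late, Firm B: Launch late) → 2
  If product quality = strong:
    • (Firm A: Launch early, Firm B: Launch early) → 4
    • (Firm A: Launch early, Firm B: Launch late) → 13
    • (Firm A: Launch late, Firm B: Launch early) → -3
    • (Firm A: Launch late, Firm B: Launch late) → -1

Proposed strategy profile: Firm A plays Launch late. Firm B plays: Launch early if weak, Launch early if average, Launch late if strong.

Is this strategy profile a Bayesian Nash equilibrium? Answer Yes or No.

Firm A plays Launch late: E[Launch late] = 2/5·(5) + 1/4·(5) + 7/20·(13) = 39/5; E[Launch early] = 113/20. Best-responding. ✓
Firm B (product quality weak), facing Launch late: Launch early gives 4, Launch late gives 2. Proposed Launch early is best. ✓
Firm B (product quality average), facing Launch late: Launch early gives 4, Launch late gives 2. Proposed Launch early is best. ✓
Firm B (product quality strong), facing Launch late: Launch early gives -3, Launch late gives -1. Proposed Launch late is best. ✓

Yes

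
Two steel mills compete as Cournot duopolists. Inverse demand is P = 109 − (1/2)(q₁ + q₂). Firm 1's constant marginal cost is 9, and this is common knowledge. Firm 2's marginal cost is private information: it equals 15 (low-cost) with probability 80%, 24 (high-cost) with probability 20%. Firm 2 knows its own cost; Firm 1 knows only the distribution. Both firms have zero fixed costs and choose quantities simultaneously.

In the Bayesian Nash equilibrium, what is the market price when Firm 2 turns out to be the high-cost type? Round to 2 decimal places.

Type-c best response for Firm 2: q₂(c) = (109 − c) − q₁/2.
Firm 1 maximizes expected profit; its first-order condition is 109 − q₁ − (1/2)E[q₂] − 9 = 0.
Substituting E[q₂] and solving: E[c₂] = 16.8, so q₁ = (109 − 2·9 + 16.8)/(3/2) = 71.8667.
q₂(high-cost) = 49.0667, so P = 109 − (1/2)·(71.8667 + 49.0667) = 48.5333.

48.53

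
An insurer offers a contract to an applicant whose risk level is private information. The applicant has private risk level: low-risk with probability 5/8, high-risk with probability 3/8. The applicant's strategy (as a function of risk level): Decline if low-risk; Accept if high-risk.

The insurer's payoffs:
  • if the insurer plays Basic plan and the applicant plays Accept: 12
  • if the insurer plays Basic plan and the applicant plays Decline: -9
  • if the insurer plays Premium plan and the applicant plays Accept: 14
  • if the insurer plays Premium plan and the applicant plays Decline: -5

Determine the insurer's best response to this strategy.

E[Basic plan] = 5/8·(-9) + 3/8·(12) = -9/8
E[Premium plan] = 5/8·(-5) + 3/8·(14) = 17/8
Best response: Premium plan (17/8 is the largest).

Premium plan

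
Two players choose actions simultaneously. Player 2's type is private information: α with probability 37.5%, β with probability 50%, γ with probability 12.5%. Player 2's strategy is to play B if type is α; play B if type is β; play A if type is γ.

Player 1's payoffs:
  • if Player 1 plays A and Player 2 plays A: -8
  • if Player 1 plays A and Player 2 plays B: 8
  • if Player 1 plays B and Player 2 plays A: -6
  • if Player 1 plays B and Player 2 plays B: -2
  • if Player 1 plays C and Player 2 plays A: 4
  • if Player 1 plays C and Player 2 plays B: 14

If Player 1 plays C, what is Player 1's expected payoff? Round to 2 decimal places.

12.75

E[C] = 0.375·14 + 0.5·14 + 0.125·4 = 5.25 + 7 + 0.5 = 12.75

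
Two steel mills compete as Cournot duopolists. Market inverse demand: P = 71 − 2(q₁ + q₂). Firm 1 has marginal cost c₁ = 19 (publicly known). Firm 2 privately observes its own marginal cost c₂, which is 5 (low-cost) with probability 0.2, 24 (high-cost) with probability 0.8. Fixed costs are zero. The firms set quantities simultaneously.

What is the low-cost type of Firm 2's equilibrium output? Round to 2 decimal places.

12.07

Type-c best response for Firm 2: q₂(c) = (71 − c)/4 − q₁/2.
Firm 1 maximizes expected profit; its first-order condition is 71 − 4q₁ − 2E[q₂] − 19 = 0.
Substituting E[q₂] and solving: E[c₂] = 20.2, so q₁ = (71 − 2·19 + 20.2)/6 = 8.86667.
q₂(low-cost) = (71 − 5 − 2·8.86667)/4 = 12.0667.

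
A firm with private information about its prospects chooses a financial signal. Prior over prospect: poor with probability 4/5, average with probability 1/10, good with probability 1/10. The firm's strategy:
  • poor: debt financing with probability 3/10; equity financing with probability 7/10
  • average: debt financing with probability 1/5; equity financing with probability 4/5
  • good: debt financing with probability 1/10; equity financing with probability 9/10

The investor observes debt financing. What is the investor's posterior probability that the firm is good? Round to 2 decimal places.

Apply Bayes' rule using the sender's strategy as the likelihood.
P(debt financing) = (4/5)·(3/10) + (1/10)·(1/5) + (1/10)·(1/10) = 27/100
P(good | debt financing) = ((1/10)·(1/10)) / (27/100) = (1/100) / (27/100) = 1/27

0.04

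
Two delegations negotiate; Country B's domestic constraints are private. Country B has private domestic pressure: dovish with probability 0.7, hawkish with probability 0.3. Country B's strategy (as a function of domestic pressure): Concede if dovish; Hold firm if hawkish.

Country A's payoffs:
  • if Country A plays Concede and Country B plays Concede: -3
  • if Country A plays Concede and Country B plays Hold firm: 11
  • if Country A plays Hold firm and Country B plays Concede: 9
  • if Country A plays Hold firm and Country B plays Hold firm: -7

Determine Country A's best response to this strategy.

Hold firm

E[Concede] = 0.7·(-3) + 0.3·(11) = 1.2
E[Hold firm] = 0.7·(9) + 0.3·(-7) = 4.2
Best response: Hold firm (4.2 is the largest).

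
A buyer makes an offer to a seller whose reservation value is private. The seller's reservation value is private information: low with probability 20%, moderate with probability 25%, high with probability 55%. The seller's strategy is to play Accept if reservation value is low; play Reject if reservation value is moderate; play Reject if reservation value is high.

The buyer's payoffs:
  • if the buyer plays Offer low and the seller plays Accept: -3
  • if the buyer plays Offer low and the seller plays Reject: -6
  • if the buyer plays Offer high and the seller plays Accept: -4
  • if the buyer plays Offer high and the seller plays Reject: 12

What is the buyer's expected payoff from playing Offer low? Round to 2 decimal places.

E[Offer low] = 0.2·(-3) + 0.25·(-6) + 0.55·(-6) = (-0.6) + (-1.5) + (-3.3) = -5.4

-5.40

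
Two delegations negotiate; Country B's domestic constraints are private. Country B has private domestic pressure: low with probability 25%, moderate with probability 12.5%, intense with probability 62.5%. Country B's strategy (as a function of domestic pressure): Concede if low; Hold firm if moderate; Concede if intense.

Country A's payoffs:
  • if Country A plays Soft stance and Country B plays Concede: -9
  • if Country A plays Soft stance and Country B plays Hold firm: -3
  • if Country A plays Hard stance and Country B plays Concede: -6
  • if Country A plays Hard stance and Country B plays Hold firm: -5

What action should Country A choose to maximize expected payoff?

Hard stance

E[Soft stance] = 0.25·(-9) + 0.125·(-3) + 0.625·(-9) = -8.25
E[Hard stance] = 0.25·(-6) + 0.125·(-5) + 0.625·(-6) = -5.875
Best response: Hard stance (-5.875 is the largest).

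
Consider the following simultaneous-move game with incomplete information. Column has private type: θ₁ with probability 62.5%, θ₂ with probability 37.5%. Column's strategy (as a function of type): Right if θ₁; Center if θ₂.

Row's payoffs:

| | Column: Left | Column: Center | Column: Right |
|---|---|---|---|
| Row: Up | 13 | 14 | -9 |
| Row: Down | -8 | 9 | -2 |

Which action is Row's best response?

Compute Row's expected payoff for each action, taking the expectation over Column's type.
E[Up] = 0.625·(-9) + 0.375·(14) = -0.375
E[Down] = 0.625·(-2) + 0.375·(9) = 2.125
Best response: Down (2.125 is the largest).

Down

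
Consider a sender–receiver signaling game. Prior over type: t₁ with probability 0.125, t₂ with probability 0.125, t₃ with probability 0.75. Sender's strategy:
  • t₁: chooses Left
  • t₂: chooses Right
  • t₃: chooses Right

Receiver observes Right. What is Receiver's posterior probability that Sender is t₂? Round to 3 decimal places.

P(Right) = 0.125·0 + 0.125·1 + 0.75·1 = 0.875
P(t₂ | Right) = (0.125·1) / 0.875 = 0.125 / 0.875 = 0.142857

0.143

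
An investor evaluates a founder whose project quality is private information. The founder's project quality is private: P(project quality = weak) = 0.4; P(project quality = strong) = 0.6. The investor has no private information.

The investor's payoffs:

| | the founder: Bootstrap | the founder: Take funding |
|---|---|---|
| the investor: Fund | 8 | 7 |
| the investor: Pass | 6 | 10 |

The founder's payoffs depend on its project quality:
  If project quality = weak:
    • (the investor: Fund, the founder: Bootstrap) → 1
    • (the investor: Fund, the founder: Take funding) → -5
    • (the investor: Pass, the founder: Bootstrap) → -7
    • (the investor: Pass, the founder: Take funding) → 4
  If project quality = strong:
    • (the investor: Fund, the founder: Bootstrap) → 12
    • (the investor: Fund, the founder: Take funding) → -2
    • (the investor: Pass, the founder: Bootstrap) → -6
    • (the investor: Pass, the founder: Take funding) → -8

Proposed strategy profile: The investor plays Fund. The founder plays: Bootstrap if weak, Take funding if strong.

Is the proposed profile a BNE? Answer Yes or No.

No

A profile is a BNE iff every type of every player is best-responding given beliefs about the other side.
The investor plays Fund: E[Fund] = 0.4·(8) + 0.6·(7) = 7.4; E[Pass] = 8.4. Not best-responding. ✗
The founder (project quality weak), facing Fund: Bootstrap gives 1, Take funding gives -5. Proposed Bootstrap is best. ✓
The founder (project quality strong), facing Fund: Bootstrap gives 12, Take funding gives -2. Proposed Take funding is not best — profitable deviation exists. ✗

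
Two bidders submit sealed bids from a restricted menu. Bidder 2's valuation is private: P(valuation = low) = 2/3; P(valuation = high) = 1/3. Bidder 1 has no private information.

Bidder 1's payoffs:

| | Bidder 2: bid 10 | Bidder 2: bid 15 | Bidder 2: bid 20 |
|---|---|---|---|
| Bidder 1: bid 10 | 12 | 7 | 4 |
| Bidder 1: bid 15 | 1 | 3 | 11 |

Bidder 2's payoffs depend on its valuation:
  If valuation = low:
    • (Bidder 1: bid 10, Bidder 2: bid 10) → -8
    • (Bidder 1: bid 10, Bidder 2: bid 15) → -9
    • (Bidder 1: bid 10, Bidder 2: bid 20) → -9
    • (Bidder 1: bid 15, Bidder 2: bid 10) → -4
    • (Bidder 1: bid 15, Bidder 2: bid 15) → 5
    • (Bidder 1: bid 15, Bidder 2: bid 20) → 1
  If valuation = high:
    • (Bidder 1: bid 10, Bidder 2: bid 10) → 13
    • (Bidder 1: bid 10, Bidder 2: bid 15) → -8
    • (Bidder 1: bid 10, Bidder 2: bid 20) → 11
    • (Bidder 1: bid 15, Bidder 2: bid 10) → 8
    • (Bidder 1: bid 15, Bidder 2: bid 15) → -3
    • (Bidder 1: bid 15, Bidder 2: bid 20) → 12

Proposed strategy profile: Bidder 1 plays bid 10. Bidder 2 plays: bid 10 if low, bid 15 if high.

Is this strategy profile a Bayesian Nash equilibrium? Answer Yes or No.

A profile is a BNE iff every type of every player is best-responding given beliefs about the other side.
Bidder 1 plays bid 10: E[bid 10] = 2/3·(12) + 1/3·(7) = 31/3; E[bid 15] = 5/3. Best-responding. ✓
Bidder 2 (valuation low), facing bid 10: bid 10 gives -8, bid 15 gives -9, bid 20 gives -9. Proposed bid 10 is best. ✓
Bidder 2 (valuation high), facing bid 10: bid 10 gives 13, bid 15 gives -8, bid 20 gives 11. Proposed bid 15 is not best — profitable deviation exists. ✗

No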